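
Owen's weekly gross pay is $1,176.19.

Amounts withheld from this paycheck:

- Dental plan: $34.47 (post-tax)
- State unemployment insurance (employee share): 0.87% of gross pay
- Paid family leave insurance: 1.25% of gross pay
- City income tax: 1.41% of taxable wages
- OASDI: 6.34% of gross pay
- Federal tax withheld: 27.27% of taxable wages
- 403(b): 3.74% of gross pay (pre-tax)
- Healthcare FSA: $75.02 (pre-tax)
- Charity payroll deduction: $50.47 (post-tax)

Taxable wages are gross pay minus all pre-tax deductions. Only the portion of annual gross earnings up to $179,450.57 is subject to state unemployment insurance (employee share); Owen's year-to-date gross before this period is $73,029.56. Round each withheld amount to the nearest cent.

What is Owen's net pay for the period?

$569.54

403(b): $1,176.19 × 0.0374 = $43.99
Healthcare FSA: $75.02
Pre-tax total = $43.99 + $75.02 = $119.01
Taxable wages = $1,176.19 − $119.01 = $1,057.18
City income tax: $1,057.18 × 0.0141 = $14.91
Federal tax withheld: $1,057.18 × 0.2727 = $288.29
Paid family leave insurance: $1,176.19 × 0.0125 = $14.70
State unemployment insurance (employee share): cap not yet reached, full $1,176.19 is subject → $1,176.19 × 0.0087 = $10.23
OASDI: $1,176.19 × 0.0634 = $74.57
Dental plan: $34.47
Charity payroll deduction: $50.47
Total deductions = $43.99 + $75.02 + $14.91 + $288.29 + $14.70 + $10.23 + $74.57 + $34.47 + $50.47 = $606.65
Net pay = $1,176.19 − $606.65 = $569.54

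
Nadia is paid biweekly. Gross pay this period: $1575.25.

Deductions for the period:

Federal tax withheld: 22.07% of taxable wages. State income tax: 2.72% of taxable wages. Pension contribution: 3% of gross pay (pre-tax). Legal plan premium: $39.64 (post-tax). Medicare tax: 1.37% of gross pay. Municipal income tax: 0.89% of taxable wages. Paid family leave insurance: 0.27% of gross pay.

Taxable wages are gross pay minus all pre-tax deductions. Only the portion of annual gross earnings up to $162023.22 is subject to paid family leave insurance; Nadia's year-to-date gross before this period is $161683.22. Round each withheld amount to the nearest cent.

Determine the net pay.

Pension contribution: $1575.25 × 0.03 = $47.26
Taxable wages = $1575.25 − $47.26 = $1527.99
Municipal income tax: $1527.99 × 0.0089 = $13.60
State income tax: $1527.99 × 0.0272 = $41.56
Federal tax withheld: $1527.99 × 0.2207 = $337.23
Paid family leave insurance: only $162023.22 − $161683.22 = $340.00 of this check is subject → $340.00 × 0.0027 = $0.92
Medicare tax: $1575.25 × 0.0137 = $21.58
Legal plan premium: $39.64
Total deductions = $47.26 + $13.60 + $41.56 + $337.23 + $0.92 + $21.58 + $39.64 = $501.79
Net pay = $1575.25 − $501.79 = $1073.46

$1073.46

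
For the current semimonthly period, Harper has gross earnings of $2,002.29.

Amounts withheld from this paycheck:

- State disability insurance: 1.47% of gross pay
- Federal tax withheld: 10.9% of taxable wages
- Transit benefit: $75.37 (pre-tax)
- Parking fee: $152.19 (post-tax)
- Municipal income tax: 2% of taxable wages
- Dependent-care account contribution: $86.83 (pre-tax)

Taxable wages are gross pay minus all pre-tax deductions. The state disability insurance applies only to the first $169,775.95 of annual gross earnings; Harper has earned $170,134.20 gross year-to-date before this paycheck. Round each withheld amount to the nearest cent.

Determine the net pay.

Dependent-care account contribution: $86.83
Transit benefit: $75.37
Pre-tax total = $86.83 + $75.37 = $162.20
Taxable wages = $2,002.29 − $162.20 = $1,840.09
Municipal income tax: $1,840.09 × 0.02 = $36.80
Federal tax withheld: $1,840.09 × 0.109 = $200.57
State disability insurance: annual cap $169,775.95 already reached (YTD $170,134.20), so $0.00
Parking fee: $152.19
Total deductions = $86.83 + $75.37 + $36.80 + $200.57 + $0.00 + $152.19 = $551.76
Net pay = $2,002.29 − $551.76 = $1,450.53

$1,450.53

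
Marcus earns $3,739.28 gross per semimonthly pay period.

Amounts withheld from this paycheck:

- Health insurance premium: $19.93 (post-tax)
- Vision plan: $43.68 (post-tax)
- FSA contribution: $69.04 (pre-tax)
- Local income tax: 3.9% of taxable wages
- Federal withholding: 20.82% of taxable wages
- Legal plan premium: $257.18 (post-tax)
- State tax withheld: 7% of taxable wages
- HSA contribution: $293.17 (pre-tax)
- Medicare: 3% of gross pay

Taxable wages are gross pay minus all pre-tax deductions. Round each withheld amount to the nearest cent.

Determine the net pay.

$1,872.89

HSA contribution: $293.17
FSA contribution: $69.04
Pre-tax total = $293.17 + $69.04 = $362.21
Taxable wages = $3,739.28 − $362.21 = $3,377.07
State tax withheld: $3,377.07 × 0.07 = $236.39
Local income tax: $3,377.07 × 0.039 = $131.71
Federal withholding: $3,377.07 × 0.2082 = $703.11
Medicare: $3,739.28 × 0.03 = $112.18
Health insurance premium: $19.93
Legal plan premium: $257.18
Vision plan: $43.68
Total deductions = $293.17 + $69.04 + $236.39 + $131.71 + $703.11 + $112.18 + $19.93 + $257.18 + $43.68 = $1,866.39
Net pay = $3,739.28 − $1,866.39 = $1,872.89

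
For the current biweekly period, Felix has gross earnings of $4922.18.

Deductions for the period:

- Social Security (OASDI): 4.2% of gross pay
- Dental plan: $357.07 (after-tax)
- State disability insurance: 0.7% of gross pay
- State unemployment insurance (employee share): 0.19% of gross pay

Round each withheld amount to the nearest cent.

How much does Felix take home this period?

State disability insurance: $4922.18 × 0.007 = $34.46
State unemployment insurance (employee share): $4922.18 × 0.0019 = $9.35
Social Security (OASDI): $4922.18 × 0.042 = $206.73
Dental plan: $357.07
Total deductions = $34.46 + $9.35 + $206.73 + $357.07 = $607.61
Net pay = $4922.18 − $607.61 = $4314.57

$4314.57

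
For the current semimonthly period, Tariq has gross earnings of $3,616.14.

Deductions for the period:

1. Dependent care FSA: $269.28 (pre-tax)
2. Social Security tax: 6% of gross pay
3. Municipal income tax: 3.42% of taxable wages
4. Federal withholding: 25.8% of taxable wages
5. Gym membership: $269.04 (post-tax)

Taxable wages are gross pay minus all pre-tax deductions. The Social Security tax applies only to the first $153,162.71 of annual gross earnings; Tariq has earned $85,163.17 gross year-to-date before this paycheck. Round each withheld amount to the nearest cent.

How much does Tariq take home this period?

$1,882.90

Dependent care FSA: $269.28
Taxable wages = $3,616.14 − $269.28 = $3,346.86
Federal withholding: $3,346.86 × 0.258 = $863.49
Municipal income tax: $3,346.86 × 0.0342 = $114.46
Social Security tax: cap not yet reached, full $3,616.14 is subject → $3,616.14 × 0.06 = $216.97
Gym membership: $269.04
Total deductions = $269.28 + $863.49 + $114.46 + $216.97 + $269.04 = $1,733.24
Net pay = $3,616.14 − $1,733.24 = $1,882.90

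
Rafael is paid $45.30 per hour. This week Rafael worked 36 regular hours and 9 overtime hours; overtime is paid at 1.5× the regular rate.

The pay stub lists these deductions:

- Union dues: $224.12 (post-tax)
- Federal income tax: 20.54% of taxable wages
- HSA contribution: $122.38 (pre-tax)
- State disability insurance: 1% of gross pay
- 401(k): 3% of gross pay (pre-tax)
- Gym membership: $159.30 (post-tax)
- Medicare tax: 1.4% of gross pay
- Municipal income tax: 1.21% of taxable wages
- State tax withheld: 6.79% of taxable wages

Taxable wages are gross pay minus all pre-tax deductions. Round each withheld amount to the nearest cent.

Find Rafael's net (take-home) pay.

$1,029.63

Regular pay: 36 × $45.30 = $1,630.80
Overtime pay: 9 × $45.30 × 1.5 = $611.55
Gross pay = $1,630.80 + $611.55 = $2,242.35
401(k): $2,242.35 × 0.03 = $67.27
HSA contribution: $122.38
Pre-tax total = $67.27 + $122.38 = $189.65
Taxable wages = $2,242.35 − $189.65 = $2,052.70
Municipal income tax: $2,052.70 × 0.0121 = $24.84
State tax withheld: $2,052.70 × 0.0679 = $139.38
Federal income tax: $2,052.70 × 0.2054 = $421.62
Medicare tax: $2,242.35 × 0.014 = $31.39
State disability insurance: $2,242.35 × 0.01 = $22.42
Union dues: $224.12
Gym membership: $159.30
Total deductions = $67.27 + $122.38 + $24.84 + $139.38 + $421.62 + $31.39 + $22.42 + $224.12 + $159.30 = $1,212.72
Net pay = $2,242.35 − $1,212.72 = $1,029.63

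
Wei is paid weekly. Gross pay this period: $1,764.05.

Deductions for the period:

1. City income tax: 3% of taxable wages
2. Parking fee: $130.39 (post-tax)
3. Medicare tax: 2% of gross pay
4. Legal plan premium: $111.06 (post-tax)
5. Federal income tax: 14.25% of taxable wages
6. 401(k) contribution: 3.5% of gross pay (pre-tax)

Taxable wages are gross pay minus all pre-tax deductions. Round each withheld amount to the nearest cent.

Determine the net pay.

$1,131.93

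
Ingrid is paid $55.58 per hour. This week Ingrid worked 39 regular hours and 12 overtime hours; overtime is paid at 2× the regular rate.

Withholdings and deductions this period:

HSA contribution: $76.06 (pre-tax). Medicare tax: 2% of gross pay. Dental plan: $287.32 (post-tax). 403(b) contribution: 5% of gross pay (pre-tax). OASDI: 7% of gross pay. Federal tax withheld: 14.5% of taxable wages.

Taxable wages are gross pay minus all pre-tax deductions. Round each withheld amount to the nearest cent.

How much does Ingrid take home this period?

Regular pay: 39 × $55.58 = $2167.62
Overtime pay: 12 × $55.58 × 2 = $1333.92
Gross pay = $2167.62 + $1333.92 = $3501.54
403(b) contribution: $3501.54 × 0.05 = $175.08
HSA contribution: $76.06
Pre-tax total = $175.08 + $76.06 = $251.14
Taxable wages = $3501.54 − $251.14 = $3250.40
Federal tax withheld: $3250.40 × 0.145 = $471.31
OASDI: $3501.54 × 0.07 = $245.11
Medicare tax: $3501.54 × 0.02 = $70.03
Dental plan: $287.32
Total deductions = $175.08 + $76.06 + $471.31 + $245.11 + $70.03 + $287.32 = $1324.91
Net pay = $3501.54 − $1324.91 = $2176.63

$2176.63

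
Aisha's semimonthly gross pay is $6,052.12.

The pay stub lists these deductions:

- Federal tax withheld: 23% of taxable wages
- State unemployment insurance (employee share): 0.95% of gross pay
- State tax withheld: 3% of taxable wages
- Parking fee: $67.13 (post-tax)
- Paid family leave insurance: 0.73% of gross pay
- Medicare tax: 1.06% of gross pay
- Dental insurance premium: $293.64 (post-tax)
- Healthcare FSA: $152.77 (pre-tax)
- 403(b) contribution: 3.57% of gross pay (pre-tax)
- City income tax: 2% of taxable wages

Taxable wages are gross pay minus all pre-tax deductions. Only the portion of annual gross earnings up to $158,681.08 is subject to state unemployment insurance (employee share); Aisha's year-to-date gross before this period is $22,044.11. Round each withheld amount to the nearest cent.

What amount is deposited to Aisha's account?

$3,565.36

403(b) contribution: $6,052.12 × 0.0357 = $216.06
Healthcare FSA: $152.77
Pre-tax total = $216.06 + $152.77 = $368.83
Taxable wages = $6,052.12 − $368.83 = $5,683.29
City income tax: $5,683.29 × 0.02 = $113.67
State tax withheld: $5,683.29 × 0.03 = $170.50
Federal tax withheld: $5,683.29 × 0.23 = $1,307.16
State unemployment insurance (employee share): cap not yet reached, full $6,052.12 is subject → $6,052.12 × 0.0095 = $57.50
Medicare tax: $6,052.12 × 0.0106 = $64.15
Paid family leave insurance: $6,052.12 × 0.0073 = $44.18
Parking fee: $67.13
Dental insurance premium: $293.64
Total deductions = $216.06 + $152.77 + $113.67 + $170.50 + $1,307.16 + $57.50 + $64.15 + $44.18 + $67.13 + $293.64 = $2,486.76
Net pay = $6,052.12 − $2,486.76 = $3,565.36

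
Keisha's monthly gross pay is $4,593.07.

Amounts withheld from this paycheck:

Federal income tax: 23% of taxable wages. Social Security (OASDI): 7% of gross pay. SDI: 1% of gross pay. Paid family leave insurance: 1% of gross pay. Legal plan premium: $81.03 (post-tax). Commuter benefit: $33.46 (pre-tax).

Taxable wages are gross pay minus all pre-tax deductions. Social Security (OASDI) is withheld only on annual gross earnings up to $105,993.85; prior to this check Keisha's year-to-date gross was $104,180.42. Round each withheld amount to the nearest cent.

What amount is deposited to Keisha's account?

$3,211.07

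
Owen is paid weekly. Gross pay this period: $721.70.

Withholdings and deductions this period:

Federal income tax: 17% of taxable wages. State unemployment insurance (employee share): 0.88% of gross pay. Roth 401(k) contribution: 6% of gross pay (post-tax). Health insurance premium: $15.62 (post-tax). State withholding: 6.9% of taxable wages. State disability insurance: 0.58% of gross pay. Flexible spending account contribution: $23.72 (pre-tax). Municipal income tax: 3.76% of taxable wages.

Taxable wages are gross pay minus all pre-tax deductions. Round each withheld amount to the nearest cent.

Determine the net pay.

Flexible spending account contribution: $23.72
Taxable wages = $721.70 − $23.72 = $697.98
Federal income tax: $697.98 × 0.17 = $118.66
Municipal income tax: $697.98 × 0.0376 = $26.24
State withholding: $697.98 × 0.069 = $48.16
State unemployment insurance (employee share): $721.70 × 0.0088 = $6.35
State disability insurance: $721.70 × 0.0058 = $4.19
Health insurance premium: $15.62
Roth 401(k) contribution: $721.70 × 0.06 = $43.30
Total deductions = $23.72 + $118.66 + $26.24 + $48.16 + $6.35 + $4.19 + $15.62 + $43.30 = $286.24
Net pay = $721.70 − $286.24 = $435.46

$435.46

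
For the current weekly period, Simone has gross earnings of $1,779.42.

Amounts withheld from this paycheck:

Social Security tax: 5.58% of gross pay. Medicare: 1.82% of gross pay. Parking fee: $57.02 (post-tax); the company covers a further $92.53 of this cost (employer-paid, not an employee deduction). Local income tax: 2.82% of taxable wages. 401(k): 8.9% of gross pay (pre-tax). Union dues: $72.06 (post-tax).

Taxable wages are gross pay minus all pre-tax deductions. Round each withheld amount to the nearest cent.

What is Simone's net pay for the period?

401(k): $1,779.42 × 0.089 = $158.37
Taxable wages = $1,779.42 − $158.37 = $1,621.05
Local income tax: $1,621.05 × 0.0282 = $45.71
Social Security tax: $1,779.42 × 0.0558 = $99.29
Medicare: $1,779.42 × 0.0182 = $32.39
Parking fee: $57.02
Union dues: $72.06
(Employer's $92.53 toward parking fee is not withheld from the employee.)
Total deductions = $158.37 + $45.71 + $99.29 + $32.39 + $57.02 + $72.06 = $464.84
Net pay = $1,779.42 − $464.84 = $1,314.58

$1,314.58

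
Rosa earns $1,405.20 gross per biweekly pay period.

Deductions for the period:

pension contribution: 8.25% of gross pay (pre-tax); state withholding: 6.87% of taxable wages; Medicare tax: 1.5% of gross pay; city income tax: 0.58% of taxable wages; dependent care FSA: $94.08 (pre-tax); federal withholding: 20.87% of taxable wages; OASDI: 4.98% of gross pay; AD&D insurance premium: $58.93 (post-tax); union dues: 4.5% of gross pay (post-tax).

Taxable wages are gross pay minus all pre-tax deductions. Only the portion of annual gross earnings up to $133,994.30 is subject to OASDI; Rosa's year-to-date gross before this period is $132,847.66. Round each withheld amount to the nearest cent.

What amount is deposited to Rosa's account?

$656.37

Pension contribution: $1,405.20 × 0.0825 = $115.93
Dependent care FSA: $94.08
Pre-tax total = $115.93 + $94.08 = $210.01
Taxable wages = $1,405.20 − $210.01 = $1,195.19
Federal withholding: $1,195.19 × 0.2087 = $249.44
State withholding: $1,195.19 × 0.0687 = $82.11
City income tax: $1,195.19 × 0.0058 = $6.93
Medicare tax: $1,405.20 × 0.015 = $21.08
OASDI: only $133,994.30 − $132,847.66 = $1,146.64 of this check is subject → $1,146.64 × 0.0498 = $57.10
AD&D insurance premium: $58.93
Union dues: $1,405.20 × 0.045 = $63.23
Total deductions = $115.93 + $94.08 + $249.44 + $82.11 + $6.93 + $21.08 + $57.10 + $58.93 + $63.23 = $748.83
Net pay = $1,405.20 − $748.83 = $656.37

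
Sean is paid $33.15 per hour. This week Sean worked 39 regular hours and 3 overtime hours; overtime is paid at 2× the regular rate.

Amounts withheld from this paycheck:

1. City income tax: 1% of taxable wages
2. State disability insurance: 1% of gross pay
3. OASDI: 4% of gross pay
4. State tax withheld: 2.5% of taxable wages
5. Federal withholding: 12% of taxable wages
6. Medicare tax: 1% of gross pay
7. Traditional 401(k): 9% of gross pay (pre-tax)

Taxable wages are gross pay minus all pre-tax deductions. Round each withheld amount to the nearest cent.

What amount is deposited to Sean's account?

Regular pay: 39 × $33.15 = $1,292.85
Overtime pay: 3 × $33.15 × 2 = $198.90
Gross pay = $1,292.85 + $198.90 = $1,491.75
Traditional 401(k): $1,491.75 × 0.09 = $134.26
Taxable wages = $1,491.75 − $134.26 = $1,357.49
City income tax: $1,357.49 × 0.01 = $13.57
Federal withholding: $1,357.49 × 0.12 = $162.90
State tax withheld: $1,357.49 × 0.025 = $33.94
State disability insurance: $1,491.75 × 0.01 = $14.92
OASDI: $1,491.75 × 0.04 = $59.67
Medicare tax: $1,491.75 × 0.01 = $14.92
Total deductions = $134.26 + $13.57 + $162.90 + $33.94 + $14.92 + $59.67 + $14.92 = $434.18
Net pay = $1,491.75 − $434.18 = $1,057.57

$1,057.57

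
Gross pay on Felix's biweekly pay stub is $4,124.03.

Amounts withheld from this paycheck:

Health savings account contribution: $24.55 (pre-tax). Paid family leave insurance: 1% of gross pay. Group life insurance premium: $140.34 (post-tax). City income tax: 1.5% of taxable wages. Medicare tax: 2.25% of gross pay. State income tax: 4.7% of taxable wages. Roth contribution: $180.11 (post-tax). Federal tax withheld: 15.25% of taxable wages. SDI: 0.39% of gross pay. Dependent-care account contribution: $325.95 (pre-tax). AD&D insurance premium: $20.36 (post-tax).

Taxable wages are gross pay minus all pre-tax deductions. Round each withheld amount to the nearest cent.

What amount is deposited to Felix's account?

$2,473.19

Dependent-care account contribution: $325.95
Health savings account contribution: $24.55
Pre-tax total = $325.95 + $24.55 = $350.50
Taxable wages = $4,124.03 − $350.50 = $3,773.53
City income tax: $3,773.53 × 0.015 = $56.60
State income tax: $3,773.53 × 0.047 = $177.36
Federal tax withheld: $3,773.53 × 0.1525 = $575.46
SDI: $4,124.03 × 0.0039 = $16.08
Paid family leave insurance: $4,124.03 × 0.01 = $41.24
Medicare tax: $4,124.03 × 0.0225 = $92.79
Roth contribution: $180.11
AD&D insurance premium: $20.36
Group life insurance premium: $140.34
Total deductions = $325.95 + $24.55 + $56.60 + $177.36 + $575.46 + $16.08 + $41.24 + $92.79 + $180.11 + $20.36 + $140.34 = $1,650.84
Net pay = $4,124.03 − $1,650.84 = $2,473.19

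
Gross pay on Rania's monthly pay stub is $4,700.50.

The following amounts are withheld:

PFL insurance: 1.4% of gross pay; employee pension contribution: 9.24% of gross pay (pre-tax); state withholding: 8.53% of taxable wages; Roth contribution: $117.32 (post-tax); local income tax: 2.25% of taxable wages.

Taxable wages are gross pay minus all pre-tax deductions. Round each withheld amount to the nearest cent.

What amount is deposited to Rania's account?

Employee pension contribution: $4,700.50 × 0.0924 = $434.33
Taxable wages = $4,700.50 − $434.33 = $4,266.17
Local income tax: $4,266.17 × 0.0225 = $95.99
State withholding: $4,266.17 × 0.0853 = $363.90
PFL insurance: $4,700.50 × 0.014 = $65.81
Roth contribution: $117.32
Total deductions = $434.33 + $95.99 + $363.90 + $65.81 + $117.32 = $1,077.35
Net pay = $4,700.50 − $1,077.35 = $3,623.15

$3,623.15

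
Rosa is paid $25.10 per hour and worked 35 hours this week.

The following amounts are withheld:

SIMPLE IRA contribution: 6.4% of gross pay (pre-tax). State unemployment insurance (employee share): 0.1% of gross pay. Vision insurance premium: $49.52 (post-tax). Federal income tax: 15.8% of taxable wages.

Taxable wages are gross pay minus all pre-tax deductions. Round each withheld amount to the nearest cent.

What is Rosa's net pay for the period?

$641.96

Gross pay: 35 × $25.10 = $878.50
SIMPLE IRA contribution: $878.50 × 0.064 = $56.22
Taxable wages = $878.50 − $56.22 = $822.28
Federal income tax: $822.28 × 0.158 = $129.92
State unemployment insurance (employee share): $878.50 × 0.001 = $0.88
Vision insurance premium: $49.52
Total deductions = $56.22 + $129.92 + $0.88 + $49.52 = $236.54
Net pay = $878.50 − $236.54 = $641.96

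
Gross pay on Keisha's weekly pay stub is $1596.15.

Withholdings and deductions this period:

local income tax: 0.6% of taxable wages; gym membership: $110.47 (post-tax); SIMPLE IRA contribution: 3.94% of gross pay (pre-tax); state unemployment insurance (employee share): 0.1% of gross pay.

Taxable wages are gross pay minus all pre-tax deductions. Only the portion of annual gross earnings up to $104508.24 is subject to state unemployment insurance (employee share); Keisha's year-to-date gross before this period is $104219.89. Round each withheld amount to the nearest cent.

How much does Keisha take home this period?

$1413.30

SIMPLE IRA contribution: $1596.15 × 0.0394 = $62.89
Taxable wages = $1596.15 − $62.89 = $1533.26
Local income tax: $1533.26 × 0.006 = $9.20
State unemployment insurance (employee share): only $104508.24 − $104219.89 = $288.35 of this check is subject → $288.35 × 0.001 = $0.29
Gym membership: $110.47
Total deductions = $62.89 + $9.20 + $0.29 + $110.47 = $182.85
Net pay = $1596.15 − $182.85 = $1413.30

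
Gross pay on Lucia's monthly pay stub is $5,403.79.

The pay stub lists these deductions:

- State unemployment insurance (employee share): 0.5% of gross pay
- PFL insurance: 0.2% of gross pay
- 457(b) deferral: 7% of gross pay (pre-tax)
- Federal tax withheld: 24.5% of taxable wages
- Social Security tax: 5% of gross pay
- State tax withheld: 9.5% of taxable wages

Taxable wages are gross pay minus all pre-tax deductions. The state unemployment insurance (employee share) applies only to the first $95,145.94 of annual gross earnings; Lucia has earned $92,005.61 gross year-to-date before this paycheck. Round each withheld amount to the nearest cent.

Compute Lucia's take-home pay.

$3,020.15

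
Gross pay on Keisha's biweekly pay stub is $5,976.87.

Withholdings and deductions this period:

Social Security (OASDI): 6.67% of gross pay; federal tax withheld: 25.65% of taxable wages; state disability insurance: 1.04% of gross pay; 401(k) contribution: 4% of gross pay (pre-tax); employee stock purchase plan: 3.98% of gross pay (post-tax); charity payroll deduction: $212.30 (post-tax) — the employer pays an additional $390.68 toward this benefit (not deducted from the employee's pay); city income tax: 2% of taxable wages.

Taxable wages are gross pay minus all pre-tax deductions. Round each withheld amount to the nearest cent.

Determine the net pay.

401(k) contribution: $5,976.87 × 0.04 = $239.07
Taxable wages = $5,976.87 − $239.07 = $5,737.80
City income tax: $5,737.80 × 0.02 = $114.76
Federal tax withheld: $5,737.80 × 0.2565 = $1,471.75
Social Security (OASDI): $5,976.87 × 0.0667 = $398.66
State disability insurance: $5,976.87 × 0.0104 = $62.16
Employee stock purchase plan: $5,976.87 × 0.0398 = $237.88
Charity payroll deduction: $212.30
(Employer's $390.68 toward charity payroll deduction is not withheld from the employee.)
Total deductions = $239.07 + $114.76 + $1,471.75 + $398.66 + $62.16 + $237.88 + $212.30 = $2,736.58
Net pay = $5,976.87 − $2,736.58 = $3,240.29

$3,240.29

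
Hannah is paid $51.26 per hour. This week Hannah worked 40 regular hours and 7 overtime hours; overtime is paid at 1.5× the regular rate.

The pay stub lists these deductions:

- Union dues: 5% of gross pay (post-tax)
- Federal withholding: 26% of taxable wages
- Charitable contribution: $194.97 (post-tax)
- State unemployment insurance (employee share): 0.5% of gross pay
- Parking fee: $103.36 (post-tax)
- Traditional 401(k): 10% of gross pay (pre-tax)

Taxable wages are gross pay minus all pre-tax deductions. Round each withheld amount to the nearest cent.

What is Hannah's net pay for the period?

$1,283.33

Regular pay: 40 × $51.26 = $2,050.40
Overtime pay: 7 × $51.26 × 1.5 = $538.23
Gross pay = $2,050.40 + $538.23 = $2,588.63
Traditional 401(k): $2,588.63 × 0.1 = $258.86
Taxable wages = $2,588.63 − $258.86 = $2,329.77
Federal withholding: $2,329.77 × 0.26 = $605.74
State unemployment insurance (employee share): $2,588.63 × 0.005 = $12.94
Parking fee: $103.36
Union dues: $2,588.63 × 0.05 = $129.43
Charitable contribution: $194.97
Total deductions = $258.86 + $605.74 + $12.94 + $103.36 + $129.43 + $194.97 = $1,305.30
Net pay = $2,588.63 − $1,305.30 = $1,283.33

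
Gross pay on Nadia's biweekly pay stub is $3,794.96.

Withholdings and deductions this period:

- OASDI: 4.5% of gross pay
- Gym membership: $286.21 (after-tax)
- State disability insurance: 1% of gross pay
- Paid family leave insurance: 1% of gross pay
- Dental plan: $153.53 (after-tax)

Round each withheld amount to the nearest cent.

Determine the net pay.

State disability insurance: $3,794.96 × 0.01 = $37.95
Paid family leave insurance: $3,794.96 × 0.01 = $37.95
OASDI: $3,794.96 × 0.045 = $170.77
Gym membership: $286.21
Dental plan: $153.53
Total deductions = $37.95 + $37.95 + $170.77 + $286.21 + $153.53 = $686.41
Net pay = $3,794.96 − $686.41 = $3,108.55

$3,108.55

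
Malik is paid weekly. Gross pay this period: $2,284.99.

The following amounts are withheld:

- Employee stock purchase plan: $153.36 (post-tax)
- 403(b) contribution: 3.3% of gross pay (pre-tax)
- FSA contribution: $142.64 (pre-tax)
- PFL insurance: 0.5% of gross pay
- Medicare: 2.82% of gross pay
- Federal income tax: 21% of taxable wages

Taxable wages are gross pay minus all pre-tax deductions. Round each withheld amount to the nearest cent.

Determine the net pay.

FSA contribution: $142.64
403(b) contribution: $2,284.99 × 0.033 = $75.40
Pre-tax total = $142.64 + $75.40 = $218.04
Taxable wages = $2,284.99 − $218.04 = $2,066.95
Federal income tax: $2,066.95 × 0.21 = $434.06
Medicare: $2,284.99 × 0.0282 = $64.44
PFL insurance: $2,284.99 × 0.005 = $11.42
Employee stock purchase plan: $153.36
Total deductions = $142.64 + $75.40 + $434.06 + $64.44 + $11.42 + $153.36 = $881.32
Net pay = $2,284.99 − $881.32 = $1,403.67

$1,403.67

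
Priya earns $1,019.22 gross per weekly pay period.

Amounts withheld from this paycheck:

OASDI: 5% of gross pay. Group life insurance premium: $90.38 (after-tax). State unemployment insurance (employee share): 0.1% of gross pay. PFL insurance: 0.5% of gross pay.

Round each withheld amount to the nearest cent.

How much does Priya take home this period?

PFL insurance: $1,019.22 × 0.005 = $5.10
OASDI: $1,019.22 × 0.05 = $50.96
State unemployment insurance (employee share): $1,019.22 × 0.001 = $1.02
Group life insurance premium: $90.38
Total deductions = $5.10 + $50.96 + $1.02 + $90.38 = $147.46
Net pay = $1,019.22 − $147.46 = $871.76

$871.76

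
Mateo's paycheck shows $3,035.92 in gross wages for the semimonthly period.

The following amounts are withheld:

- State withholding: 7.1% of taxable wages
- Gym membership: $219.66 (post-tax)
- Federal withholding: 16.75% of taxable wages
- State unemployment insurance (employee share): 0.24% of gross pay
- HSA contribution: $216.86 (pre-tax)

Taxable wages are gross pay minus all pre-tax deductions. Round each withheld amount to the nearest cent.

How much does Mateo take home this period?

$1,919.77

HSA contribution: $216.86
Taxable wages = $3,035.92 − $216.86 = $2,819.06
Federal withholding: $2,819.06 × 0.1675 = $472.19
State withholding: $2,819.06 × 0.071 = $200.15
State unemployment insurance (employee share): $3,035.92 × 0.0024 = $7.29
Gym membership: $219.66
Total deductions = $216.86 + $472.19 + $200.15 + $7.29 + $219.66 = $1,116.15
Net pay = $3,035.92 − $1,116.15 = $1,919.77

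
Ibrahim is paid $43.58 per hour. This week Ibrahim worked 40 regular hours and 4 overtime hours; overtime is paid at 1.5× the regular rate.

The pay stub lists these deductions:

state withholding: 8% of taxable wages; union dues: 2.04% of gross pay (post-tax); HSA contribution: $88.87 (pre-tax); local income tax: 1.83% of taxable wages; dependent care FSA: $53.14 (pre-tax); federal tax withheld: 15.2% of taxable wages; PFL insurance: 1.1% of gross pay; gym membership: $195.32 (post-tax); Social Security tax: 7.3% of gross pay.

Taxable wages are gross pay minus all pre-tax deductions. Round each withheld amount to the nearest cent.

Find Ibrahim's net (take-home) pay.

$991.83

Regular pay: 40 × $43.58 = $1,743.20
Overtime pay: 4 × $43.58 × 1.5 = $261.48
Gross pay = $1,743.20 + $261.48 = $2,004.68
Dependent care FSA: $53.14
HSA contribution: $88.87
Pre-tax total = $53.14 + $88.87 = $142.01
Taxable wages = $2,004.68 − $142.01 = $1,862.67
Federal tax withheld: $1,862.67 × 0.152 = $283.13
State withholding: $1,862.67 × 0.08 = $149.01
Local income tax: $1,862.67 × 0.0183 = $34.09
PFL insurance: $2,004.68 × 0.011 = $22.05
Social Security tax: $2,004.68 × 0.073 = $146.34
Gym membership: $195.32
Union dues: $2,004.68 × 0.0204 = $40.90
Total deductions = $53.14 + $88.87 + $283.13 + $149.01 + $34.09 + $22.05 + $146.34 + $195.32 + $40.90 = $1,012.85
Net pay = $2,004.68 − $1,012.85 = $991.83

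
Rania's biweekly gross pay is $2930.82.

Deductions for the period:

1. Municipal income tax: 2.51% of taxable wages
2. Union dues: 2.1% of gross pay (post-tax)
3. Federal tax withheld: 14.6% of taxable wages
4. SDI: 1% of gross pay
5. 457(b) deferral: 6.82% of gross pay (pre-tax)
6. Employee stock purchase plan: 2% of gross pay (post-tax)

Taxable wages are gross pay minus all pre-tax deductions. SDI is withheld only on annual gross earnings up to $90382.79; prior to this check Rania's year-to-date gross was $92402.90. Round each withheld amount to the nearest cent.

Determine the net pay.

$2143.50

457(b) deferral: $2930.82 × 0.0682 = $199.88
Taxable wages = $2930.82 − $199.88 = $2730.94
Federal tax withheld: $2730.94 × 0.146 = $398.72
Municipal income tax: $2730.94 × 0.0251 = $68.55
SDI: annual cap $90382.79 already reached (YTD $92402.90), so $0.00
Employee stock purchase plan: $2930.82 × 0.02 = $58.62
Union dues: $2930.82 × 0.021 = $61.55
Total deductions = $199.88 + $398.72 + $68.55 + $0.00 + $58.62 + $61.55 = $787.32
Net pay = $2930.82 − $787.32 = $2143.50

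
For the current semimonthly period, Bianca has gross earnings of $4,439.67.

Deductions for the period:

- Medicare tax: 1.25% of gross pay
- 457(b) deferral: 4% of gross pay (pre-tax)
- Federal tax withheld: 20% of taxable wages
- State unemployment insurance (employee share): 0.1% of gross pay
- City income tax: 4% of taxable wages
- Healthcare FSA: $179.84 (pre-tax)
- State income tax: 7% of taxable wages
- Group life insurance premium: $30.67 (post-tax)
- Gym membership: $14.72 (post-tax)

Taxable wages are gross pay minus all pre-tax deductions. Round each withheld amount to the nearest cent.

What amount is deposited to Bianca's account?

Healthcare FSA: $179.84
457(b) deferral: $4,439.67 × 0.04 = $177.59
Pre-tax total = $179.84 + $177.59 = $357.43
Taxable wages = $4,439.67 − $357.43 = $4,082.24
State income tax: $4,082.24 × 0.07 = $285.76
City income tax: $4,082.24 × 0.04 = $163.29
Federal tax withheld: $4,082.24 × 0.2 = $816.45
Medicare tax: $4,439.67 × 0.0125 = $55.50
State unemployment insurance (employee share): $4,439.67 × 0.001 = $4.44
Group life insurance premium: $30.67
Gym membership: $14.72
Total deductions = $179.84 + $177.59 + $285.76 + $163.29 + $816.45 + $55.50 + $4.44 + $30.67 + $14.72 = $1,728.26
Net pay = $4,439.67 − $1,728.26 = $2,711.41

$2,711.41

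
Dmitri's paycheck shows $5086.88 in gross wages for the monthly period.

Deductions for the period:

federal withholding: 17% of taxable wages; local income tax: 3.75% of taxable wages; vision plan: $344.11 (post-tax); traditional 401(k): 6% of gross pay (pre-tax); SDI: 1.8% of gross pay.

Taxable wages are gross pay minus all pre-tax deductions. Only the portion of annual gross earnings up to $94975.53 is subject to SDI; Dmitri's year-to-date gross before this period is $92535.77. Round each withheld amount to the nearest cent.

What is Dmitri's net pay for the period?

Traditional 401(k): $5086.88 × 0.06 = $305.21
Taxable wages = $5086.88 − $305.21 = $4781.67
Local income tax: $4781.67 × 0.0375 = $179.31
Federal withholding: $4781.67 × 0.17 = $812.88
SDI: only $94975.53 − $92535.77 = $2439.76 of this check is subject → $2439.76 × 0.018 = $43.92
Vision plan: $344.11
Total deductions = $305.21 + $179.31 + $812.88 + $43.92 + $344.11 = $1685.43
Net pay = $5086.88 − $1685.43 = $3401.45

$3401.45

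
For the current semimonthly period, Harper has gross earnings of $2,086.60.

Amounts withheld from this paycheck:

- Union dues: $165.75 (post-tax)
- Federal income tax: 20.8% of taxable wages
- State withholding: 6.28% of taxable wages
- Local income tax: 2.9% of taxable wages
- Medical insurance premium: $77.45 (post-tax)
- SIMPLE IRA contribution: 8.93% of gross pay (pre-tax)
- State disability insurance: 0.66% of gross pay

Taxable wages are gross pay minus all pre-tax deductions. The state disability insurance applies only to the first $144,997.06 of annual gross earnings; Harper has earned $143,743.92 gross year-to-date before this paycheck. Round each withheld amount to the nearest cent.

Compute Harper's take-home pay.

$1,079.09

SIMPLE IRA contribution: $2,086.60 × 0.0893 = $186.33
Taxable wages = $2,086.60 − $186.33 = $1,900.27
Federal income tax: $1,900.27 × 0.208 = $395.26
State withholding: $1,900.27 × 0.0628 = $119.34
Local income tax: $1,900.27 × 0.029 = $55.11
State disability insurance: only $144,997.06 − $143,743.92 = $1,253.14 of this check is subject → $1,253.14 × 0.0066 = $8.27
Medical insurance premium: $77.45
Union dues: $165.75
Total deductions = $186.33 + $395.26 + $119.34 + $55.11 + $8.27 + $77.45 + $165.75 = $1,007.51
Net pay = $2,086.60 − $1,007.51 = $1,079.09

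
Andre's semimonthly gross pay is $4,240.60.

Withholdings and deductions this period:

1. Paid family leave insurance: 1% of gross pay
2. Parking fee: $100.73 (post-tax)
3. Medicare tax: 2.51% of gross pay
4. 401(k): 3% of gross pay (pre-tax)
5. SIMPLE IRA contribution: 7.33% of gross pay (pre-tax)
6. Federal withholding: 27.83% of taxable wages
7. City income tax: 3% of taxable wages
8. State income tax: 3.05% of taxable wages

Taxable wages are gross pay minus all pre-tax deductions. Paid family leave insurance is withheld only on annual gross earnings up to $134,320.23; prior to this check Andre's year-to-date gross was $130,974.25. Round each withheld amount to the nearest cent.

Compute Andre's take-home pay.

$2,273.60

SIMPLE IRA contribution: $4,240.60 × 0.0733 = $310.84
401(k): $4,240.60 × 0.03 = $127.22
Pre-tax total = $310.84 + $127.22 = $438.06
Taxable wages = $4,240.60 − $438.06 = $3,802.54
Federal withholding: $3,802.54 × 0.2783 = $1,058.25
State income tax: $3,802.54 × 0.0305 = $115.98
City income tax: $3,802.54 × 0.03 = $114.08
Paid family leave insurance: only $134,320.23 − $130,974.25 = $3,345.98 of this check is subject → $3,345.98 × 0.01 = $33.46
Medicare tax: $4,240.60 × 0.0251 = $106.44
Parking fee: $100.73
Total deductions = $310.84 + $127.22 + $1,058.25 + $115.98 + $114.08 + $33.46 + $106.44 + $100.73 = $1,967.00
Net pay = $4,240.60 − $1,967.00 = $2,273.60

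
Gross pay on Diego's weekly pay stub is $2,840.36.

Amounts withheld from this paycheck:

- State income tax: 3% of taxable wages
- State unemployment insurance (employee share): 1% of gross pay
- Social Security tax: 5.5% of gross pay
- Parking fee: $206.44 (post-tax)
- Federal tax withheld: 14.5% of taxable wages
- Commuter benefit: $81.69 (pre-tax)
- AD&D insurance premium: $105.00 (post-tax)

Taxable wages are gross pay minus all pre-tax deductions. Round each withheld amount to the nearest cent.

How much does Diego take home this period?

Commuter benefit: $81.69
Taxable wages = $2,840.36 − $81.69 = $2,758.67
Federal tax withheld: $2,758.67 × 0.145 = $400.01
State income tax: $2,758.67 × 0.03 = $82.76
State unemployment insurance (employee share): $2,840.36 × 0.01 = $28.40
Social Security tax: $2,840.36 × 0.055 = $156.22
AD&D insurance premium: $105.00
Parking fee: $206.44
Total deductions = $81.69 + $400.01 + $82.76 + $28.40 + $156.22 + $105.00 + $206.44 = $1,060.52
Net pay = $2,840.36 − $1,060.52 = $1,779.84

$1,779.84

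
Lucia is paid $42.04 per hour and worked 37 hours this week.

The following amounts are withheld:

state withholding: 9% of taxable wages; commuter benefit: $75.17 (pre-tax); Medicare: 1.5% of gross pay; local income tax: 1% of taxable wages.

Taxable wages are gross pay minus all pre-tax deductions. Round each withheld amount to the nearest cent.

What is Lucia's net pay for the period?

$1308.95

Gross pay: 37 × $42.04 = $1555.48
Commuter benefit: $75.17
Taxable wages = $1555.48 − $75.17 = $1480.31
State withholding: $1480.31 × 0.09 = $133.23
Local income tax: $1480.31 × 0.01 = $14.80
Medicare: $1555.48 × 0.015 = $23.33
Total deductions = $75.17 + $133.23 + $14.80 + $23.33 = $246.53
Net pay = $1555.48 − $246.53 = $1308.95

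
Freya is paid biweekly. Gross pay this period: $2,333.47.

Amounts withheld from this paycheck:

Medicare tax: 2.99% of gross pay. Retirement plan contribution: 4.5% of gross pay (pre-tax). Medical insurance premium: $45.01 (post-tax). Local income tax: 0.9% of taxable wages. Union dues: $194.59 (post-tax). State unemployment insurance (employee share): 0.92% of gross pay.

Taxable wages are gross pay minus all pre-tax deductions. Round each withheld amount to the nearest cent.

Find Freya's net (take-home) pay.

$1,877.56

Retirement plan contribution: $2,333.47 × 0.045 = $105.01
Taxable wages = $2,333.47 − $105.01 = $2,228.46
Local income tax: $2,228.46 × 0.009 = $20.06
State unemployment insurance (employee share): $2,333.47 × 0.0092 = $21.47
Medicare tax: $2,333.47 × 0.0299 = $69.77
Union dues: $194.59
Medical insurance premium: $45.01
Total deductions = $105.01 + $20.06 + $21.47 + $69.77 + $194.59 + $45.01 = $455.91
Net pay = $2,333.47 − $455.91 = $1,877.56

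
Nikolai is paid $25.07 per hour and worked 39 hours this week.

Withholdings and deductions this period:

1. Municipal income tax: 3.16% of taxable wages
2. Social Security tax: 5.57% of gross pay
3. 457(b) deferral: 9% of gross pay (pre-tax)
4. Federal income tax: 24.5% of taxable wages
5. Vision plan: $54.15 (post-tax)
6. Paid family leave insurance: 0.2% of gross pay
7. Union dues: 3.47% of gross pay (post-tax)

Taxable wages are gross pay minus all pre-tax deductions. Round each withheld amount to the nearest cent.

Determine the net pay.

Gross pay: 39 × $25.07 = $977.73
457(b) deferral: $977.73 × 0.09 = $88.00
Taxable wages = $977.73 − $88.00 = $889.73
Federal income tax: $889.73 × 0.245 = $217.98
Municipal income tax: $889.73 × 0.0316 = $28.12
Paid family leave insurance: $977.73 × 0.002 = $1.96
Social Security tax: $977.73 × 0.0557 = $54.46
Vision plan: $54.15
Union dues: $977.73 × 0.0347 = $33.93
Total deductions = $88.00 + $217.98 + $28.12 + $1.96 + $54.46 + $54.15 + $33.93 = $478.60
Net pay = $977.73 − $478.60 = $499.13

$499.13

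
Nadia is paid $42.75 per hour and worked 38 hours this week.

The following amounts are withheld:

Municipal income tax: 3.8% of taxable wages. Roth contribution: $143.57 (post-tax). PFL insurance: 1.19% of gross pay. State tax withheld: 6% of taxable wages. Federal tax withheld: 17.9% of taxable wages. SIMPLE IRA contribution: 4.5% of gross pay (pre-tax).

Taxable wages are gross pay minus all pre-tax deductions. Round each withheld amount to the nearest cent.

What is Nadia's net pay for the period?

$958.77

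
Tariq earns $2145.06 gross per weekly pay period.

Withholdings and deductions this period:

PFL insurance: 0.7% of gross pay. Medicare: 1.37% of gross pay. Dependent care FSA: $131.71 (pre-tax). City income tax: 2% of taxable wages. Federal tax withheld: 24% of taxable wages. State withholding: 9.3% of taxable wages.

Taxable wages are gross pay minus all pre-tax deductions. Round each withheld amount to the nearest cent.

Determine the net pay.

Dependent care FSA: $131.71
Taxable wages = $2145.06 − $131.71 = $2013.35
City income tax: $2013.35 × 0.02 = $40.27
Federal tax withheld: $2013.35 × 0.24 = $483.20
State withholding: $2013.35 × 0.093 = $187.24
Medicare: $2145.06 × 0.0137 = $29.39
PFL insurance: $2145.06 × 0.007 = $15.02
Total deductions = $131.71 + $40.27 + $483.20 + $187.24 + $29.39 + $15.02 = $886.83
Net pay = $2145.06 − $886.83 = $1258.23

$1258.23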